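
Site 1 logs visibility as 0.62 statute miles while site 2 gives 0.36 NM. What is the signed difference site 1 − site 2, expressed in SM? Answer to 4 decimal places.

site 2: 0.36 nmi = 0.414281 SM.
Difference: 0.620000 − 0.414281 = 0.2057 SM.

0.2057 SM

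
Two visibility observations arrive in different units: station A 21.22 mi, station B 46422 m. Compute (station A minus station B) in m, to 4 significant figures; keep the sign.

-12270 m

station A: 21.22 SM = 34150.28 m.
Difference: 34150.28 − 46422.00 = -12270 m.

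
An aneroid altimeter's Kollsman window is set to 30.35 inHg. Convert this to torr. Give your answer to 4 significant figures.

1 inHg = 25.4 mmHg, so 30.35 × 25.4 = 770.9 mmHg.

770.9 mmHg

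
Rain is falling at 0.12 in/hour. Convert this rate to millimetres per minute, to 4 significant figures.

0.12 in/hour × 25.4 mm/in × 0.0166667 hour/minute = 0.05080 mm/minute.

0.05080 mm/minute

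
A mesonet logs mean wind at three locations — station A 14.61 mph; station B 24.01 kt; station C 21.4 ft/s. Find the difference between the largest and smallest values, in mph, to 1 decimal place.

13.0 mph

station B: 24.01 kt = 27.630 mph.
station C: 21.4 ft/s = 14.591 mph.
Spread: 27.630 − 14.591 = 13.0 mph.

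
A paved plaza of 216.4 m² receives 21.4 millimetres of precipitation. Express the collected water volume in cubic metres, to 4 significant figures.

1 mm over 1 m² is 1 L, so volume = 21.4 × 216.4 = 4630.96 L = 4.631 m³.

4.631 cubic metres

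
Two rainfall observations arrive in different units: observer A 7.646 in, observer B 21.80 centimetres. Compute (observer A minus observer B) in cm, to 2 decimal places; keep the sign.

observer A: 7.646 in = 19.4208 cm.
Difference: 19.4208 − 21.8000 = -2.38 cm.

-2.38 cm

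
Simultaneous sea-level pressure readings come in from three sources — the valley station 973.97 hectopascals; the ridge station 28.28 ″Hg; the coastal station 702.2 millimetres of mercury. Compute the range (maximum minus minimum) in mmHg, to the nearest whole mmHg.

the valley station: 973.97 hPa = 730.54 mmHg.
the ridge station: 28.28 inHg = 718.31 mmHg.
Spread: 730.54 − 702.20 = 28 mmHg.

28 mmHg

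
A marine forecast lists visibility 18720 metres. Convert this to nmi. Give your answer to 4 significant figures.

10.11 nmi

1 m = 0.000539957 nmi, so 18720 × 0.000539957 = 10.11 nmi.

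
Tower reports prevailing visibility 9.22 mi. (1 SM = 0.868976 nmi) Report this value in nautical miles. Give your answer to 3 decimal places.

8.012 nmi

1 SM = 0.868976 nmi, so 9.22 × 0.868976 = 8.012 nmi.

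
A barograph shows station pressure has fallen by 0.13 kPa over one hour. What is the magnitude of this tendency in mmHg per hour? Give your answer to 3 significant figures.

0.13 kPa / 1 h × 7.50062 mmHg/kPa = 0.975 mmHg/h.

0.975 mmHg per hour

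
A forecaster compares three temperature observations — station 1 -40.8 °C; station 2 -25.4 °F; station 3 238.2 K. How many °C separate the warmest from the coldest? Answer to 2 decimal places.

8.91 °C

station 2: -25.4 °F = -31.889 °C.
station 3: 238.2 K = -34.950 °C.
Spread: (-31.889) − (-40.800) = 8.911 °C.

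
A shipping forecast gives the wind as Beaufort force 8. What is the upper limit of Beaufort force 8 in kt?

Beaufort 8 (gale) spans 34–40 knots.

40 kt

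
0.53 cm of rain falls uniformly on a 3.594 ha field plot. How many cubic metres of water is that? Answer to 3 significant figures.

Depth: 0.53 cm × 10 = 5.3 mm.
Area: 3.594 ha = 35940 m².
1 mm over 1 m² is 1 L, so volume = 5.3 × 35940 = 190482 L = 190 m³.

190 cubic metres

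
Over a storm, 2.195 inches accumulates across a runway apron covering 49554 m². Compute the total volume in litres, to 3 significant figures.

2760000 litres

Depth: 2.195 in × 25.4 = 55.753 mm.
1 mm over 1 m² is 1 L, so volume = 55.753 × 49554 = 2762784.2 L ≈ 2760000 L.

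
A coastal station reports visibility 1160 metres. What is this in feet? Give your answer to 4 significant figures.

3806 ft

1 m = 3.28084 ft, so 1160 × 3.28084 = 3806 ft.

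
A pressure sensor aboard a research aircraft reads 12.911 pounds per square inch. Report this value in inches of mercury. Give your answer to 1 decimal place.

1 psi = 2.03602 inHg, so 12.911 × 2.03602 = 26.3 inHg.

26.3 inHg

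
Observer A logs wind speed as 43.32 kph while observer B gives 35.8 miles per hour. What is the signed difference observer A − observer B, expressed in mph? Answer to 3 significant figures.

-8.88 mph

observer A: 43.32 km/h = 26.9178 mph.
Difference: 26.9178 − 35.8000 = -8.88 mph.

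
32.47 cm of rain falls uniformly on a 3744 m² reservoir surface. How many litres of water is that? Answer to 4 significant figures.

1216000 litres

Depth: 32.47 cm × 10 = 324.7 mm.
1 mm over 1 m² is 1 L, so volume = 324.7 × 3744 = 1215676.8 L ≈ 1216000 L.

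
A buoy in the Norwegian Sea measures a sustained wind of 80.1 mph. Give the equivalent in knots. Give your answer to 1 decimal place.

69.6 kt

1 mph = 0.868976 kt, so 80.1 × 0.868976 = 69.6 kt.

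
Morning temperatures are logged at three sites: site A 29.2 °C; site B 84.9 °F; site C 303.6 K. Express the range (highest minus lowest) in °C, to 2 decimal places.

site B: 84.9 °F = 29.389 °C.
site C: 303.6 K = 30.450 °C.
Spread: 30.450 − 29.200 = 1.250 °C.

1.25 °C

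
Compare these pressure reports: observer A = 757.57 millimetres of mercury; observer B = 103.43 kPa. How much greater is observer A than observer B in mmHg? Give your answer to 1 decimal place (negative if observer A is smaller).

-18.2 mmHg

observer B: 103.43 kPa = 775.789 mmHg.
Difference: 757.570 − 775.789 = -18.2 mmHg.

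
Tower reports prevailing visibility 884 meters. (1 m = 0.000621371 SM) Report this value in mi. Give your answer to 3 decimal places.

0.549 SM

1 m = 0.000621371 SM, so 884 × 0.000621371 = 0.549 SM.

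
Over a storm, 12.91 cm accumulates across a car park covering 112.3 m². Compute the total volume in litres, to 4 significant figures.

14500 litres

Depth: 12.91 cm × 10 = 129.1 mm.
1 mm over 1 m² is 1 L, so volume = 129.1 × 112.3 = 14497.93 L ≈ 14500 L.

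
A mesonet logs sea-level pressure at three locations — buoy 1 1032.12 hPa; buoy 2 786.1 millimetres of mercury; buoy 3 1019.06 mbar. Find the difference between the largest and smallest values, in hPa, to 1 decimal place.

buoy 2: 786.1 mmHg = 1048.047 hPa.
buoy 3: 1019.06 mb = 1019.060 hPa.
Spread: 1048.047 − 1019.060 = 29.0 hPa.

29.0 hPa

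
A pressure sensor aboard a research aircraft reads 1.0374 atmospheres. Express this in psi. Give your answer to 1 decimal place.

15.2 psi

1 atm = 14.6959 psi, so 1.0374 × 14.6959 = 15.2 psi.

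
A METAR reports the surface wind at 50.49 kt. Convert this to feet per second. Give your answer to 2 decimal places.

1 kt = 1.68781 ft/s, so 50.49 × 1.68781 = 85.22 ft/s.

85.22 ft/s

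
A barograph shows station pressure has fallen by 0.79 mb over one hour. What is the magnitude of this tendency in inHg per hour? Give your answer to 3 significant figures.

0.79 mb / 1 h × 0.02953 inHg/mb = 0.0233 inHg/h.

0.0233 inHg per hour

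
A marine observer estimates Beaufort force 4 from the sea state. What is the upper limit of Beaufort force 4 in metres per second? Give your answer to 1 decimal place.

Beaufort 4 (moderate breeze) spans 5.5–7.9 m/s.

7.9 m/s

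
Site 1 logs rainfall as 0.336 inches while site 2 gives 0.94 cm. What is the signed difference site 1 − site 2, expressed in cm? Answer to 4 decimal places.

-0.0866 cm

site 1: 0.336 in = 0.853440 cm.
Difference: 0.853440 − 0.940000 = -0.0866 cm.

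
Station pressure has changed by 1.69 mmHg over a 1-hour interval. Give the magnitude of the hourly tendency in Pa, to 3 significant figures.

1.69 mmHg / 1 h × 133.322 Pa/mmHg = 225 Pa/h.

225 Pa per hour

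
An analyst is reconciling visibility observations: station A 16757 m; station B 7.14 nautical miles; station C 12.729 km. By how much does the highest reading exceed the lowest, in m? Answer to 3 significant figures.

4030 m

station B: 7.14 nmi = 13223.28 m.
station C: 12.729 km = 12729.00 m.
Spread: 16757.00 − 12729.00 = 4030 m.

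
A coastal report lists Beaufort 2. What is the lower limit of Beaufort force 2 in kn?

Beaufort 2 (light breeze) spans 4–6 knots.

4 kt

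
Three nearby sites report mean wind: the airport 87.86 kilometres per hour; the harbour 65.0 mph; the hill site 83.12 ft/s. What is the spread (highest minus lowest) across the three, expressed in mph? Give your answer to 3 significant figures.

the airport: 87.86 km/h = 54.594 mph.
the hill site: 83.12 ft/s = 56.673 mph.
Spread: 65.000 − 54.594 = 10.4 mph.

10.4 mph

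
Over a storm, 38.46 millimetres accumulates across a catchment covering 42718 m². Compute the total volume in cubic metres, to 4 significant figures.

1 mm over 1 m² is 1 L, so volume = 38.46 × 42718 = 1642934.3 L = 1643 m³.

1643 cubic metres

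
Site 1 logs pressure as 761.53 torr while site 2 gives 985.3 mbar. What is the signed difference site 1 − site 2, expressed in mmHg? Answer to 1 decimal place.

site 2: 985.3 mb = 739.036 mmHg.
Difference: 761.530 − 739.036 = 22.5 mmHg.

22.5 mmHg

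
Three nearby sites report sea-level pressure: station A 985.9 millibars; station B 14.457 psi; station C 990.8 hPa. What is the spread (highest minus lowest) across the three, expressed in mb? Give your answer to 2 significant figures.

station B: 14.457 psi = 996.78 mb.
station C: 990.8 hPa = 990.80 mb.
Spread: 996.78 − 985.90 = 11 mb.

11 mb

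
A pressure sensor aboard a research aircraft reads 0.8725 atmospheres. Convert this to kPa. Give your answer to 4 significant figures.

88.41 kPa

1 atm = 101.325 kPa, so 0.8725 × 101.325 = 88.41 kPa.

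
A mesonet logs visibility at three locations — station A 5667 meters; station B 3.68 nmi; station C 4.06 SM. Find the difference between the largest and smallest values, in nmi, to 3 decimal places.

station A: 5667 m = 3.05994 nmi.
station C: 4.06 SM = 3.52804 nmi.
Spread: 3.68000 − 3.05994 = 0.620 nmi.

0.620 nmi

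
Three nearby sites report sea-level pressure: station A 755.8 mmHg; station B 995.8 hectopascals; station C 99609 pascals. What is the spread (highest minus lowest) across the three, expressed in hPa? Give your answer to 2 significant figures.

station A: 755.8 mmHg = 1007.65 hPa.
station C: 99609 Pa = 996.09 hPa.
Spread: 1007.65 − 995.80 = 12 hPa.

12 hPa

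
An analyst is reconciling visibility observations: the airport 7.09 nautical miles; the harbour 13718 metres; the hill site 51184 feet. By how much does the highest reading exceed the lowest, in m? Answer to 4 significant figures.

the airport: 7.09 nmi = 13130.68 m.
the hill site: 51184 ft = 15600.88 m.
Spread: 15600.88 − 13130.68 = 2470 m.

2470 m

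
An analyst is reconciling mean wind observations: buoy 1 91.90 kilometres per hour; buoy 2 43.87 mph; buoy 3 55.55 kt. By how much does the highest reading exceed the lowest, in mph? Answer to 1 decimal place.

buoy 1: 91.90 km/h = 57.104 mph.
buoy 3: 55.55 kt = 63.926 mph.
Spread: 63.926 − 43.870 = 20.1 mph.

20.1 mph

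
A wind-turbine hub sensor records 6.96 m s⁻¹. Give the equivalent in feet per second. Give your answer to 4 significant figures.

22.83 ft/s

1 m/s = 3.28084 ft/s, so 6.96 × 3.28084 = 22.83 ft/s.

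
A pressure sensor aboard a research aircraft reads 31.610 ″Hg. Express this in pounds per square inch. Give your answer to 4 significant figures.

15.53 psi

1 inHg = 0.491154 psi, so 31.610 × 0.491154 = 15.53 psi.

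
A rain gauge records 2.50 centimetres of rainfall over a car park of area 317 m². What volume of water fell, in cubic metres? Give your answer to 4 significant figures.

7.925 cubic metres

Depth: 2.50 cm × 10 = 25 mm.
1 mm over 1 m² is 1 L, so volume = 25 × 317 = 7925 L = 7.925 m³.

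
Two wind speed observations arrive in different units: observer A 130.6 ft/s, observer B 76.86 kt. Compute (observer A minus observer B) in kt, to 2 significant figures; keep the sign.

observer A: 130.6 ft/s = 77.3784 kt.
Difference: 77.3784 − 76.8600 = 0.52 kt.

0.52 kt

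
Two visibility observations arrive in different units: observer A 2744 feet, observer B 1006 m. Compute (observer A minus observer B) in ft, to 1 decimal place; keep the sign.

-556.5 ft

observer B: 1006 m = 3300.525 ft.
Difference: 2744.000 − 3300.525 = -556.5 ft.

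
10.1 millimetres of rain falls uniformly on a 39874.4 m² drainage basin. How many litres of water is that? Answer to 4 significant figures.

1 mm over 1 m² is 1 L, so volume = 10.1 × 39874.4 = 402731.44 L ≈ 402700 L.

402700 litres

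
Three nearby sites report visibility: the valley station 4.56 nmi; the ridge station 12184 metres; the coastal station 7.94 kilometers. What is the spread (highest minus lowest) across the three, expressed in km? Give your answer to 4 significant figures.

4.244 km

the valley station: 4.56 nmi = 8.44512 km.
the ridge station: 12184 m = 12.18400 km.
Spread: 12.18400 − 7.94000 = 4.244 km.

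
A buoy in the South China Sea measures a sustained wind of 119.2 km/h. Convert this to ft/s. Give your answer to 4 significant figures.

1 km/h = 0.911344 ft/s, so 119.2 × 0.911344 = 108.6 ft/s.

108.6 ft/s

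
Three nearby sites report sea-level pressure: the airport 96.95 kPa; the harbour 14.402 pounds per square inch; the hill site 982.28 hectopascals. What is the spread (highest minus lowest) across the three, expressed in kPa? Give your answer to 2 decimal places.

the harbour: 14.402 psi = 99.2983 kPa.
the hill site: 982.28 hPa = 98.2280 kPa.
Spread: 99.2983 − 96.9500 = 2.35 kPa.

2.35 kPa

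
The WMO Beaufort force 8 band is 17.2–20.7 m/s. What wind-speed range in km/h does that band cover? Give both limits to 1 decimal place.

61.9 to 74.5 km/h

17.2–20.7 m/s × 3.6 = 61.9–74.5 km/h.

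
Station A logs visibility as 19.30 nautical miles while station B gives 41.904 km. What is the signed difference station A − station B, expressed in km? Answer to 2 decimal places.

station A: 19.30 nmi = 35.7436 km.
Difference: 35.7436 − 41.9040 = -6.16 km.

-6.16 km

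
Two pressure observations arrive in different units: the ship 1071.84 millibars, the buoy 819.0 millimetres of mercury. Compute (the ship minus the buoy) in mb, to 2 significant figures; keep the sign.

the buoy: 819.0 mmHg = 1091.91 mb.
Difference: 1071.84 − 1091.91 = -20 mb.

-20 mb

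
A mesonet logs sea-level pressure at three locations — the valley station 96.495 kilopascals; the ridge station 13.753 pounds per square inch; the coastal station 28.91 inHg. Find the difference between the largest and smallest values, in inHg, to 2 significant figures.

the valley station: 96.495 kPa = 28.4950 inHg.
the ridge station: 13.753 psi = 28.0014 inHg.
Spread: 28.9100 − 28.0014 = 0.91 inHg.

0.91 inHg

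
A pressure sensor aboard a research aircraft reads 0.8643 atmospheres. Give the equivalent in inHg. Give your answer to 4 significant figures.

25.86 inHg

1 atm = 29.9213 inHg, so 0.8643 × 29.9213 = 25.86 inHg.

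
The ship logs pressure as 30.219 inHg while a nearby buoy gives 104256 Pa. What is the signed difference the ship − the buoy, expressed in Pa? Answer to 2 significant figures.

the ship: 30.219 inHg = 102333.29 Pa.
Difference: 102333.29 − 104256.00 = -1900 Pa.

-1900 Pa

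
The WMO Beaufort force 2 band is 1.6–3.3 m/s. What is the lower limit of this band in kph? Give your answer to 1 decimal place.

1.6–3.3 m/s × 3.6 = 5.8–11.9 km/h.

5.8 km/h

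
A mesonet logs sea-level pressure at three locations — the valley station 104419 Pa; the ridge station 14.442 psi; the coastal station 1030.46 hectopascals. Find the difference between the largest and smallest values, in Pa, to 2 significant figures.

the ridge station: 14.442 psi = 99574.08 Pa.
the coastal station: 1030.46 hPa = 103046.00 Pa.
Spread: 104419.00 − 99574.08 = 4800 Pa.

4800 Pa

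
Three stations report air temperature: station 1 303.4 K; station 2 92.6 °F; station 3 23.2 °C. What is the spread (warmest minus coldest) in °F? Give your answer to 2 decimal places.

station 1: 303.4 K = 30.250 °C.
station 2: 92.6 °F = 33.667 °C.
Spread: 33.667 − 23.200 = 10.467 °C = 18.84 °F.

18.84 °F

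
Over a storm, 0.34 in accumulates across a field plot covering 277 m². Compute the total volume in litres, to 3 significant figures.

2390 litres

Depth: 0.34 in × 25.4 = 8.636 mm.
1 mm over 1 m² is 1 L, so volume = 8.636 × 277 = 2392.172 L ≈ 2390 L.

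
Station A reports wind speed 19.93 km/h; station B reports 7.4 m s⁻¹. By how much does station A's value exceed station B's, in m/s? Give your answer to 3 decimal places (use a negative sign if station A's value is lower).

station A: 19.93 km/h = 5.53611 m/s.
Difference: 5.53611 − 7.40000 = -1.864 m/s.

-1.864 m/s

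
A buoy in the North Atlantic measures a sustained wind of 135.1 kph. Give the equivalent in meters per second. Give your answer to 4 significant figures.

1 km/h = 0.277778 m/s, so 135.1 × 0.277778 = 37.53 m/s.

37.53 m/s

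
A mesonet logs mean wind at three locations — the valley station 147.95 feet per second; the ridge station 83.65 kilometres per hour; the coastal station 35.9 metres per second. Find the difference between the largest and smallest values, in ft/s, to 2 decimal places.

71.72 ft/s

the ridge station: 83.65 km/h = 76.2340 ft/s.
the coastal station: 35.9 m/s = 117.7822 ft/s.
Spread: 147.9500 − 76.2340 = 71.72 ft/s.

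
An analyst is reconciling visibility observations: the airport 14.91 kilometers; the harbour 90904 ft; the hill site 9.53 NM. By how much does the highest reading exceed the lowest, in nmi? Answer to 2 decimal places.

the airport: 14.91 km = 8.0508 nmi.
the harbour: 90904 ft = 14.9609 nmi.
Spread: 14.9609 − 8.0508 = 6.91 nmi.

6.91 nmi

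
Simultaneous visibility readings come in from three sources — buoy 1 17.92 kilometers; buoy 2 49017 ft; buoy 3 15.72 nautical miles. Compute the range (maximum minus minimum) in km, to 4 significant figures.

14.17 km

buoy 2: 49017 ft = 14.9404 km.
buoy 3: 15.72 nmi = 29.1134 km.
Spread: 29.1134 − 14.9404 = 14.17 km.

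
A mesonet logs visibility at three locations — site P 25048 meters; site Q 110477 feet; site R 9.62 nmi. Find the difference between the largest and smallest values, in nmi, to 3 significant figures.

site P: 25048 m = 13.5248 nmi.
site Q: 110477 ft = 18.1822 nmi.
Spread: 18.1822 − 9.6200 = 8.56 nmi.

8.56 nmi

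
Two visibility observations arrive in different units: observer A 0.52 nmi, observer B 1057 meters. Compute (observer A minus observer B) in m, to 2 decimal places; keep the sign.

observer A: 0.52 nmi = 963.0400 m.
Difference: 963.0400 − 1057.0000 = -93.96 m.

-93.96 m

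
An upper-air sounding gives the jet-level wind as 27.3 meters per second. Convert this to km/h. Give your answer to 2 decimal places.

1 m/s = 3.6 km/h, so 27.3 × 3.6 = 98.28 km/h.

98.28 km/h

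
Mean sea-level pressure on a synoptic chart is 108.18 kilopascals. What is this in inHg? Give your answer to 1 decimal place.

31.9 inHg

1 kPa = 0.2953 inHg, so 108.18 × 0.2953 = 31.9 inHg.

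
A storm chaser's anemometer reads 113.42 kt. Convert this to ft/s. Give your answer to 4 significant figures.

1 kt = 1.68781 ft/s, so 113.42 × 1.68781 = 191.4 ft/s.

191.4 ft/s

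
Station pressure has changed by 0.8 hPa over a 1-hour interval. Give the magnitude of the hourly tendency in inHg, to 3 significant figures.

0.8 hPa / 1 h × 0.02953 inHg/hPa = 0.0236 inHg/h.

0.0236 inHg per hour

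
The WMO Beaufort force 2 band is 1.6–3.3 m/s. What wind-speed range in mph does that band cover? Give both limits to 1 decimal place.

3.6 to 7.4 mph

1.6–3.3 m/s × 2.237 = 3.6–7.4 mph.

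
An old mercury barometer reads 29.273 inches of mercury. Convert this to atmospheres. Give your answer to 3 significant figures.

0.978 atm

1 inHg = 0.0334211 atm, so 29.273 × 0.0334211 = 0.978 atm.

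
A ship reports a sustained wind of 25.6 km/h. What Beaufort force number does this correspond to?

Beaufort force 4

25.6 km/h = 7.1 m/s, which is Beaufort 4 (moderate breeze, 5.5–7.9 m/s).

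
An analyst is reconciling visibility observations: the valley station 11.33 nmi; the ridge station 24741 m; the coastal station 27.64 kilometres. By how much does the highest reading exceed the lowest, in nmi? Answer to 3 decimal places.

3.594 nmi

the ridge station: 24741 m = 13.35907 nmi.
the coastal station: 27.64 km = 14.92441 nmi.
Spread: 14.92441 − 11.33000 = 3.594 nmi.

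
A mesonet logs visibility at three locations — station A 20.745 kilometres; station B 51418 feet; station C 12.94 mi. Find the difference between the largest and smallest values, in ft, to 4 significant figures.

station A: 20.745 km = 68061.02 ft.
station C: 12.94 SM = 68323.20 ft.
Spread: 68323.20 − 51418.00 = 16910 ft.

16910 ft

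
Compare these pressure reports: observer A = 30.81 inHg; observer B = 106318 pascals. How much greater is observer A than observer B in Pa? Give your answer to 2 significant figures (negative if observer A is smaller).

observer A: 30.81 inHg = 104334.65 Pa.
Difference: 104334.65 − 106318.00 = -2000 Pa.

-2000 Pa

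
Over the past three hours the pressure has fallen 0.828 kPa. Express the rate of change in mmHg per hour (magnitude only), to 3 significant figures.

0.828 kPa / 3 h × 7.50062 mmHg/kPa = 2.07 mmHg/h.

2.07 mmHg per hour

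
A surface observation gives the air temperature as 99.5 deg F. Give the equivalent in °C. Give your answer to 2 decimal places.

°C = (°F − 32) × 5/9 = (99.5 − 32) / 1.8 = 37.50 °C.

37.50 °C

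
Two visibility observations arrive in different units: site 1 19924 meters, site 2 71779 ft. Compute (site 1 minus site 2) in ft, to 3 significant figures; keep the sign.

-6410 ft

site 1: 19924 m = 65367.45 ft.
Difference: 65367.45 − 71779.00 = -6410 ft.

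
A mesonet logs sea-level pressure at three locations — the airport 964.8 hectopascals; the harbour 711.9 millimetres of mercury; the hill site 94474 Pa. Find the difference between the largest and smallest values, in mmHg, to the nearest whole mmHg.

the airport: 964.8 hPa = 723.66 mmHg.
the hill site: 94474 Pa = 708.61 mmHg.
Spread: 723.66 − 708.61 = 15 mmHg.

15 mmHg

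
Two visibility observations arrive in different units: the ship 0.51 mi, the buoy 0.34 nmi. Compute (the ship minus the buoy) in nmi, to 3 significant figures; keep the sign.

0.103 nmi

the ship: 0.51 SM = 0.44318 nmi.
Difference: 0.44318 − 0.34000 = 0.103 nmi.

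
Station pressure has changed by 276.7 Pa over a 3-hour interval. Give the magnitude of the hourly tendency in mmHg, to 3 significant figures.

0.692 mmHg per hour

276.7 Pa / 3 h × 0.00750062 mmHg/Pa = 0.692 mmHg/h.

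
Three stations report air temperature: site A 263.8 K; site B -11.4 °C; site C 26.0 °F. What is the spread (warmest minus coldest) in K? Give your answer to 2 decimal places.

8.07 K

site A: 263.8 K = -9.350 °C.
site C: 26.0 °F = -3.333 °C.
Spread: (-3.333) − (-11.400) = 8.067 °C.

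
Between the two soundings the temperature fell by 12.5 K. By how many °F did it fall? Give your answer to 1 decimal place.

22.5 °F

For a temperature change the 32° offset cancels: Δ°F = 12.5 × 1.8 = 22.5 °F.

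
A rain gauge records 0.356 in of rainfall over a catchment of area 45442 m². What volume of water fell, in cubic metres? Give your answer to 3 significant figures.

411 cubic metres

Depth: 0.356 in × 25.4 = 9.0424 mm.
1 mm over 1 m² is 1 L, so volume = 9.0424 × 45442 = 410904.74 L = 411 m³.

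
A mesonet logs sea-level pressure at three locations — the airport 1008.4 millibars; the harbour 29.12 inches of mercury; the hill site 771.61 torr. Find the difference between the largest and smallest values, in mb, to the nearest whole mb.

the harbour: 29.12 inHg = 986.12 mb.
the hill site: 771.61 mmHg = 1028.73 mb.
Spread: 1028.73 − 986.12 = 43 mb.

43 mb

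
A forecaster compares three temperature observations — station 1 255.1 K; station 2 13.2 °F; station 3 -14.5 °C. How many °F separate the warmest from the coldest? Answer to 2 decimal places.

station 1: 255.1 K = -18.050 °C.
station 2: 13.2 °F = -10.444 °C.
Spread: (-10.444) − (-18.050) = 7.606 °C = 13.69 °F.

13.69 °F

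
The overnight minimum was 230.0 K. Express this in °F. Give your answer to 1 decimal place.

First to °C: -43.15 °C.
Then to °F: -45.7 °F.

-45.7 °F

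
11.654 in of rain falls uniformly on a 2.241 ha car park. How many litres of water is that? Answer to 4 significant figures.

6634000 litres

Depth: 11.654 in × 25.4 = 296.0116 mm.
Area: 2.241 ha = 22410 m².
1 mm over 1 m² is 1 L, so volume = 296.0116 × 22410 = 6633620 L ≈ 6634000 L.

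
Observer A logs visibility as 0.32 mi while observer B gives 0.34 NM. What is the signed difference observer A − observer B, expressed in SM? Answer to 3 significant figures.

-0.0713 SM

observer B: 0.34 nmi = 0.391265 SM.
Difference: 0.320000 − 0.391265 = -0.0713 SM.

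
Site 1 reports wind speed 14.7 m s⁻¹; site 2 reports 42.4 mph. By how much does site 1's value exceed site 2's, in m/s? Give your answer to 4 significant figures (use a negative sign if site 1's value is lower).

site 2: 42.4 mph = 18.954496 m/s.
Difference: 14.700000 − 18.954496 = -4.254 m/s.

-4.254 m/s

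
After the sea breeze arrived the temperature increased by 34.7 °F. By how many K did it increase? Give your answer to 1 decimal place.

For a temperature change the 32° offset cancels: ΔK = 34.7 × 0.5556 = 19.3 K.

19.3 K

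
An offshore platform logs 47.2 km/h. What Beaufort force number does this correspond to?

47.2 km/h = 13.1 m/s, which is Beaufort 6 (strong breeze, 10.8–13.8 m/s).

Beaufort force 6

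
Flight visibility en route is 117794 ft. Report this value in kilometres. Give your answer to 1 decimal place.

35.9 km

1 ft = 0.0003048 km, so 117794 × 0.0003048 = 35.9 km.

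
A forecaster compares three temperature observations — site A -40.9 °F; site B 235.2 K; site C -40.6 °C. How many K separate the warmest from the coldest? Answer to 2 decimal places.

2.65 K

site A: -40.9 °F = -40.500 °C.
site B: 235.2 K = -37.950 °C.
Spread: (-37.950) − (-40.600) = 2.650 °C.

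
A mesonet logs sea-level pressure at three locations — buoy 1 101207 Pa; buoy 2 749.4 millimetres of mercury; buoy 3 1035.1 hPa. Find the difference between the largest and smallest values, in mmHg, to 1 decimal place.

buoy 1: 101207 Pa = 759.115 mmHg.
buoy 3: 1035.1 hPa = 776.389 mmHg.
Spread: 776.389 − 749.400 = 27.0 mmHg.

27.0 mmHg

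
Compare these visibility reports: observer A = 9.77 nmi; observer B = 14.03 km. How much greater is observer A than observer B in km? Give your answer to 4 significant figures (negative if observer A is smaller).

observer A: 9.77 nmi = 18.09404 km.
Difference: 18.09404 − 14.03000 = 4.064 km.

4.064 km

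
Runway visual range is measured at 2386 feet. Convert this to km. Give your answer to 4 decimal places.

1 ft = 0.0003048 km, so 2386 × 0.0003048 = 0.7273 km.

0.7273 km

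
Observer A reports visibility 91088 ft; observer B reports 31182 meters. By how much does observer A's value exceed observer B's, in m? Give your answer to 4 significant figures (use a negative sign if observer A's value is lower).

-3418 m

observer A: 91088 ft = 27763.62 m.
Difference: 27763.62 − 31182.00 = -3418 m.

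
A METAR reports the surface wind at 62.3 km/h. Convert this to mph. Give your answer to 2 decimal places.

1 km/h = 0.621371 mph, so 62.3 × 0.621371 = 38.71 mph.

38.71 mph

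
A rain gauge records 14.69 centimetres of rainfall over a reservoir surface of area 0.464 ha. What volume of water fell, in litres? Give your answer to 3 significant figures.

Depth: 14.69 cm × 10 = 146.9 mm.
Area: 0.464 ha = 4640 m².
1 mm over 1 m² is 1 L, so volume = 146.9 × 4640 = 681616 L ≈ 682000 L.

682000 litres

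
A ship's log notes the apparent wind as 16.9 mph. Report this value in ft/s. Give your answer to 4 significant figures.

1 mph = 1.46667 ft/s, so 16.9 × 1.46667 = 24.79 ft/s.

24.79 ft/s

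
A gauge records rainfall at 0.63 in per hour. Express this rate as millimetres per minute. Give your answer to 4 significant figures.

0.2667 mm/minute

0.63 in/hour × 25.4 mm/in × 0.0166667 hour/minute = 0.2667 mm/minute.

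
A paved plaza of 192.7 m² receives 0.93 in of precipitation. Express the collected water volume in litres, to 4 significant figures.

4552 litres

Depth: 0.93 in × 25.4 = 23.622 mm.
1 mm over 1 m² is 1 L, so volume = 23.622 × 192.7 = 4551.9594 L ≈ 4552 L.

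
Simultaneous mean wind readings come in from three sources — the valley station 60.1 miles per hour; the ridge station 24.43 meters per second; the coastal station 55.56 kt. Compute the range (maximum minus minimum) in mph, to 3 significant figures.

9.29 mph

the ridge station: 24.43 m/s = 54.6484 mph.
the coastal station: 55.56 kt = 63.9373 mph.
Spread: 63.9373 − 54.6484 = 9.29 mph.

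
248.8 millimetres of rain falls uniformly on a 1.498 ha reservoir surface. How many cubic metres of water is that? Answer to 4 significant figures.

Area: 1.498 ha = 14980 m².
1 mm over 1 m² is 1 L, so volume = 248.8 × 14980 = 3727024 L = 3727 m³.

3727 cubic metres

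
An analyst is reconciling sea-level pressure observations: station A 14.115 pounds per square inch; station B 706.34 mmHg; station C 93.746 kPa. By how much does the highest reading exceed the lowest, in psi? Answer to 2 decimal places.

station B: 706.34 mmHg = 13.6583 psi.
station C: 93.746 kPa = 13.5967 psi.
Spread: 14.1150 − 13.5967 = 0.52 psi.

0.52 psi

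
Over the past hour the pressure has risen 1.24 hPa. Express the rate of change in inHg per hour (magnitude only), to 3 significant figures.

0.0366 inHg per hour

1.24 hPa / 1 h × 0.02953 inHg/hPa = 0.0366 inHg/h.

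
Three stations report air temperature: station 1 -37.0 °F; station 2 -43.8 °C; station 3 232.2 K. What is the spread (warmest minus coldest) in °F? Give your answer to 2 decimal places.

station 1: -37.0 °F = -38.333 °C.
station 3: 232.2 K = -40.950 °C.
Spread: (-38.333) − (-43.800) = 5.467 °C = 9.84 °F.

9.84 °F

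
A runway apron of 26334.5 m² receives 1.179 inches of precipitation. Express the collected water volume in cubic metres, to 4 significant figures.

Depth: 1.179 in × 25.4 = 29.9466 mm.
1 mm over 1 m² is 1 L, so volume = 29.9466 × 26334.5 = 788628.74 L = 788.6 m³.

788.6 cubic metres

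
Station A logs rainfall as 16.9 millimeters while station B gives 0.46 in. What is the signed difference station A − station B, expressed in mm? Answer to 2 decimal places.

5.22 mm

station B: 0.46 in = 11.6840 mm.
Difference: 16.9000 − 11.6840 = 5.22 mm.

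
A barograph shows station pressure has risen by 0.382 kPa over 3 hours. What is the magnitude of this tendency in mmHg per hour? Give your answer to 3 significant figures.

0.382 kPa / 3 h × 7.50062 mmHg/kPa = 0.955 mmHg/h.

0.955 mmHg per hour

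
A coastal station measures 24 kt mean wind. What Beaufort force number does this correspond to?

24 kt lies in the Beaufort 6 band (strong breeze, 22–27 kt).

Beaufort force 6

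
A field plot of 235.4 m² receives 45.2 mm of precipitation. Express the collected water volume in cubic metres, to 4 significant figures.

1 mm over 1 m² is 1 L, so volume = 45.2 × 235.4 = 10640.08 L = 10.64 m³.

10.64 cubic metres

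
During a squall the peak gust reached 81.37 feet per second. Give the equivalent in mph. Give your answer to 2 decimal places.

55.48 mph

1 ft/s = 0.681818 mph, so 81.37 × 0.681818 = 55.48 mph.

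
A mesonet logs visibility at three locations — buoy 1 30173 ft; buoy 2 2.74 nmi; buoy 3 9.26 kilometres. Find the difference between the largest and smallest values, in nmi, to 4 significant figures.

2.260 nmi

buoy 1: 30173 ft = 4.96584 nmi.
buoy 3: 9.26 km = 5.00000 nmi.
Spread: 5.00000 − 2.74000 = 2.260 nmi.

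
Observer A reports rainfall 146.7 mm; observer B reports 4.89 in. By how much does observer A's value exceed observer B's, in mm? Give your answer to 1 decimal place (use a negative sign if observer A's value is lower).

observer B: 4.89 in = 124.206 mm.
Difference: 146.700 − 124.206 = 22.5 mm.

22.5 mm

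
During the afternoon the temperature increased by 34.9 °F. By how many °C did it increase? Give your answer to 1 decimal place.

Converting a difference, only the 9/5 scale factor applies: Δ°C = 34.9 × 0.5556 = 19.4 °C.

19.4 °C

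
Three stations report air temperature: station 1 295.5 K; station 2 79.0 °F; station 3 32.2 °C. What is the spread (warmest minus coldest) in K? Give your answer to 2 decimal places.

station 1: 295.5 K = 22.350 °C.
station 2: 79.0 °F = 26.111 °C.
Spread: 32.200 − 22.350 = 9.850 °C.

9.85 K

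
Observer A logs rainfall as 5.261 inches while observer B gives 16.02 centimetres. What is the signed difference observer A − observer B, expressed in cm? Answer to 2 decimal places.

-2.66 cm

observer A: 5.261 in = 13.3629 cm.
Difference: 13.3629 − 16.0200 = -2.66 cm.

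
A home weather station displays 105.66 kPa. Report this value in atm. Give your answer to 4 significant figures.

1.043 atm

1 kPa = 0.00986923 atm, so 105.66 × 0.00986923 = 1.043 atm.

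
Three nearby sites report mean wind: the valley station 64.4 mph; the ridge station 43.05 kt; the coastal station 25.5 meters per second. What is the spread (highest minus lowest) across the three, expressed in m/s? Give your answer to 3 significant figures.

6.64 m/s

the valley station: 64.4 mph = 28.7894 m/s.
the ridge station: 43.05 kt = 22.1468 m/s.
Spread: 28.7894 − 22.1468 = 6.64 m/s.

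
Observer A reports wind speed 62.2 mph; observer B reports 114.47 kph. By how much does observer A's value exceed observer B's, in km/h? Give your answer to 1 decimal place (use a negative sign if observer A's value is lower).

-14.4 km/h

observer A: 62.2 mph = 100.101 km/h.
Difference: 100.101 − 114.470 = -14.4 km/h.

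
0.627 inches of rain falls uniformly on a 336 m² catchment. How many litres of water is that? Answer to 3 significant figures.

5350 litres

Depth: 0.627 in × 25.4 = 15.9258 mm.
1 mm over 1 m² is 1 L, so volume = 15.9258 × 336 = 5351.0688 L ≈ 5350 L.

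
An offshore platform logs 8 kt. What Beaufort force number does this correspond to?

Beaufort force 3

8 kt lies in the Beaufort 3 band (gentle breeze, 7–10 kt).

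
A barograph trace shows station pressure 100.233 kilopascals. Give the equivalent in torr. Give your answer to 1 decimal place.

1 kPa = 7.50062 mmHg, so 100.233 × 7.50062 = 751.8 mmHg.

751.8 mmHg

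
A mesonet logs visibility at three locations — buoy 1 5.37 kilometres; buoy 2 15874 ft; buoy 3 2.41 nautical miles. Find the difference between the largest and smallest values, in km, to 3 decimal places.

buoy 2: 15874 ft = 4.83840 km.
buoy 3: 2.41 nmi = 4.46332 km.
Spread: 5.37000 − 4.46332 = 0.907 km.

0.907 km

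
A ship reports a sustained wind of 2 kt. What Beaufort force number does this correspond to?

2 kt lies in the Beaufort 1 band (light air, 1–3 kt).

Beaufort force 1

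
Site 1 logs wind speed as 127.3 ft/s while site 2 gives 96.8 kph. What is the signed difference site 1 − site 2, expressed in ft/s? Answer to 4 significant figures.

39.08 ft/s

site 2: 96.8 km/h = 88.2181 ft/s.
Difference: 127.3000 − 88.2181 = 39.08 ft/s.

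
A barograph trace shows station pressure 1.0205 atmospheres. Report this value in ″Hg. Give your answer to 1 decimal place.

30.5 inHg

1 atm = 29.9213 inHg, so 1.0205 × 29.9213 = 30.5 inHg.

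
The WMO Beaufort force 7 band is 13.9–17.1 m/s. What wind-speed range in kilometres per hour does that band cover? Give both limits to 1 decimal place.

13.9–17.1 m/s × 3.6 = 50.0–61.6 km/h.

50.0 to 61.6 km/h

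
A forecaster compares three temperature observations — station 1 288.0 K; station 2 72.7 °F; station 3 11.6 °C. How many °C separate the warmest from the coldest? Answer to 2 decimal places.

station 1: 288.0 K = 14.850 °C.
station 2: 72.7 °F = 22.611 °C.
Spread: 22.611 − 11.600 = 11.011 °C.

11.01 °C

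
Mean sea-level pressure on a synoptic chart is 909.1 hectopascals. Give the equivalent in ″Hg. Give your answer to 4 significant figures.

26.85 inHg

1 hPa = 0.02953 inHg, so 909.1 × 0.02953 = 26.85 inHg.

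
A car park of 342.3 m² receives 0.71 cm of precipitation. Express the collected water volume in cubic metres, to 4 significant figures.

Depth: 0.71 cm × 10 = 7.1 mm.
1 mm over 1 m² is 1 L, so volume = 7.1 × 342.3 = 2430.33 L = 2.430 m³.

2.430 cubic metres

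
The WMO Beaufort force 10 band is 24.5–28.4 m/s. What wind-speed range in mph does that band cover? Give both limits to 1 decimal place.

24.5–28.4 m/s × 2.237 = 54.8–63.5 mph.

54.8 to 63.5 mph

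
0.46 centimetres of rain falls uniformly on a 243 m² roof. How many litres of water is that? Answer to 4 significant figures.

1118 litres

Depth: 0.46 cm × 10 = 4.6 mm.
1 mm over 1 m² is 1 L, so volume = 4.6 × 243 = 1117.8 L ≈ 1118 L.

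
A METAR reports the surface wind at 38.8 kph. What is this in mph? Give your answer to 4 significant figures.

1 km/h = 0.621371 mph, so 38.8 × 0.621371 = 24.11 mph.

24.11 mph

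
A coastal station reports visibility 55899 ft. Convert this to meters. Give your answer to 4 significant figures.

1 ft = 0.3048 m, so 55899 × 0.3048 = 17040 m.

17040 m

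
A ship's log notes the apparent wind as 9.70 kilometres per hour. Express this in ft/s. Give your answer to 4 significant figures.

1 km/h = 0.911344 ft/s, so 9.70 × 0.911344 = 8.840 ft/s.

8.840 ft/s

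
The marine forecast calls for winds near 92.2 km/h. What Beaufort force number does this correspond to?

92.2 km/h = 25.6 m/s, which is Beaufort 10 (storm, 24.5–28.4 m/s).

Beaufort force 10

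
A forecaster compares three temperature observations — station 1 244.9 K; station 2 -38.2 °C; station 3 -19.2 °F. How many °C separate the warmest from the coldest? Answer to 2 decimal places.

station 1: 244.9 K = -28.250 °C.
station 3: -19.2 °F = -28.444 °C.
Spread: (-28.250) − (-38.200) = 9.950 °C.

9.95 °C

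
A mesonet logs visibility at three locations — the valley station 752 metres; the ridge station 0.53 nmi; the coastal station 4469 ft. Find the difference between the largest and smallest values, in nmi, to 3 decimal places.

the valley station: 752 m = 0.40605 nmi.
the coastal station: 4469 ft = 0.73550 nmi.
Spread: 0.73550 − 0.40605 = 0.329 nmi.

0.329 nmi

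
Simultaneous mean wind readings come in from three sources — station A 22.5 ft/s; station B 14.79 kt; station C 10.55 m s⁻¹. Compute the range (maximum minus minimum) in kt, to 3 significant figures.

station A: 22.5 ft/s = 13.3309 kt.
station C: 10.55 m/s = 20.5076 kt.
Spread: 20.5076 − 13.3309 = 7.18 kt.

7.18 kt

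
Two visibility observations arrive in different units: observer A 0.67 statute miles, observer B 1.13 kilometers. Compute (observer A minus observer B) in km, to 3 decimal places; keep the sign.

-0.052 km

observer A: 0.67 SM = 1.07826 km.
Difference: 1.07826 − 1.13000 = -0.052 km.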